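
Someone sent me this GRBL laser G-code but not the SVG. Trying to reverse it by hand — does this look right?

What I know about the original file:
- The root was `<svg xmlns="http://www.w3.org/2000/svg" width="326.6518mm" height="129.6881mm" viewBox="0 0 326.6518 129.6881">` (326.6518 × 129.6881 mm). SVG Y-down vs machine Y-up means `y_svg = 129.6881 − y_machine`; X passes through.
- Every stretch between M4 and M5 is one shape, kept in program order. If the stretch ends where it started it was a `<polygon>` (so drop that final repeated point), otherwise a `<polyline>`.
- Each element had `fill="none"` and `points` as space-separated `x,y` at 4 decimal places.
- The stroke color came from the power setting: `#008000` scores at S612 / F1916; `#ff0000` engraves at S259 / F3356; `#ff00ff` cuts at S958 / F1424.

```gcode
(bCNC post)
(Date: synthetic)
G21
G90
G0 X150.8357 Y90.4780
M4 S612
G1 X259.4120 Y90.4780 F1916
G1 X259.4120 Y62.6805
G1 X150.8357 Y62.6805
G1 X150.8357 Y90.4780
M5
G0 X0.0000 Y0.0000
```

Machine Y-up, SVG Y-down with viewBox height 129.6881, so y_svg = 129.6881 − y_machine; X carries over. Every run uses S612, so all elements get stroke `#008000` (score).

Run 1: The run returns to its start, so emit a `<polygon>` with points (Y-flipped): 150.8357,39.2101 259.4120,39.2101 259.4120,67.0076 150.8357,67.0076.

<svg xmlns="http://www.w3.org/2000/svg" width="326.6518mm" height="129.6881mm" viewBox="0 0 326.6518 129.6881">
  <polygon points="150.8357,39.2101 259.4120,39.2101 259.4120,67.0076 150.8357,67.0076" fill="none" stroke="#008000"/>
</svg>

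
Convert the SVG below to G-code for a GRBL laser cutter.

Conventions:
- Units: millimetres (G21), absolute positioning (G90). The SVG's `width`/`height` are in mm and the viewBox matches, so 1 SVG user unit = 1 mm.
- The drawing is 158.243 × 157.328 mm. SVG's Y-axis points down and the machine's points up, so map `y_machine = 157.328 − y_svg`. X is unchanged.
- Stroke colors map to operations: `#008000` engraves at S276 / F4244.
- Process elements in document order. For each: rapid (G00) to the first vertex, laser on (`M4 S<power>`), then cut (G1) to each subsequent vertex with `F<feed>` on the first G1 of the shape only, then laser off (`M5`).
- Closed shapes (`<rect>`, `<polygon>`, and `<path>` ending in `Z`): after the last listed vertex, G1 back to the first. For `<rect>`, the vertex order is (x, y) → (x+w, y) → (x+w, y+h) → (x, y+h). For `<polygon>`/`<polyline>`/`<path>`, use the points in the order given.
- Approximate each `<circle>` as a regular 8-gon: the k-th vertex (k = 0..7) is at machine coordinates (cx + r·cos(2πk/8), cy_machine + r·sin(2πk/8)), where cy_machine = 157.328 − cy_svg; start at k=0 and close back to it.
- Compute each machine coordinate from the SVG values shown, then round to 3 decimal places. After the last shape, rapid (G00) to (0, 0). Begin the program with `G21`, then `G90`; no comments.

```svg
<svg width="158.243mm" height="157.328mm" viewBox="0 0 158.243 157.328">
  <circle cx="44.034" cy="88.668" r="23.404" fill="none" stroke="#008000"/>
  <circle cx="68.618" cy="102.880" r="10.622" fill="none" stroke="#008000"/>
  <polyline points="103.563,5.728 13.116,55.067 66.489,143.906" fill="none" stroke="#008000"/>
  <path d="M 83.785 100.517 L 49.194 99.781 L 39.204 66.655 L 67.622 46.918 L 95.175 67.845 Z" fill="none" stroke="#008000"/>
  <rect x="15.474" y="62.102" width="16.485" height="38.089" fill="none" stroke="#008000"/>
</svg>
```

viewBox `0 0 158.243 157.328` with mm width/height → 1 unit = 1 mm. Flip: y_m = 157.328 − y_svg.

**Shape 1** — `<circle>` circle, stroke `#008000` → engrave (S276, F4244). Machine vertices: (67.438,68.660) → (60.583,85.209) → (44.034,92.064) → (27.485,85.209) → (20.630,68.660) → (27.485,52.111) → (44.034,45.256) → (60.583,52.111) → (67.438,68.660). Closed: final G1 returns to the first vertex.

**Shape 2** — `<circle>` circle, stroke `#008000` → engrave (S276, F4244). Machine vertices: (79.240,54.448) → (76.129,61.959) → (68.618,65.070) → (61.107,61.959) → (57.996,54.448) → (61.107,46.937) → (68.618,43.826) → (76.129,46.937) → (79.240,54.448). Closed: final G1 returns to the first vertex.

**Shape 3** — `<polyline>` open polyline, stroke `#008000` → engrave (S276, F4244). Machine vertices: (103.563,151.600) → (13.116,102.261) → (66.489,13.422). Open path.

**Shape 4** — `<path>` regular polygon, stroke `#008000` → engrave (S276, F4244). Machine vertices: (83.785,56.811) → (49.194,57.547) → (39.204,90.673) → (67.622,110.410) → (95.175,89.483) → (83.785,56.811). Closed: final G1 returns to the first vertex.

**Shape 5** — `<rect>` rectangle, stroke `#008000` → engrave (S276, F4244). Machine vertices: (15.474,95.226) → (31.959,95.226) → (31.959,57.137) → (15.474,57.137) → (15.474,95.226). Closed: final G1 returns to the first vertex.

G21
G90
G00 X67.438 Y68.660
M4 S276
G1 X60.583 Y85.209 F4244
G1 X44.034 Y92.064
G1 X27.485 Y85.209
G1 X20.630 Y68.660
G1 X27.485 Y52.111
G1 X44.034 Y45.256
G1 X60.583 Y52.111
G1 X67.438 Y68.660
M5
G00 X79.240 Y54.448
M4 S276
G1 X76.129 Y61.959 F4244
G1 X68.618 Y65.070
G1 X61.107 Y61.959
G1 X57.996 Y54.448
G1 X61.107 Y46.937
G1 X68.618 Y43.826
G1 X76.129 Y46.937
G1 X79.240 Y54.448
M5
G00 X103.563 Y151.600
M4 S276
G1 X13.116 Y102.261 F4244
G1 X66.489 Y13.422
M5
G00 X83.785 Y56.811
M4 S276
G1 X49.194 Y57.547 F4244
G1 X39.204 Y90.673
G1 X67.622 Y110.410
G1 X95.175 Y89.483
G1 X83.785 Y56.811
M5
G00 X15.474 Y95.226
M4 S276
G1 X31.959 Y95.226 F4244
G1 X31.959 Y57.137
G1 X15.474 Y57.137
G1 X15.474 Y95.226
M5
G00 X0.000 Y0.000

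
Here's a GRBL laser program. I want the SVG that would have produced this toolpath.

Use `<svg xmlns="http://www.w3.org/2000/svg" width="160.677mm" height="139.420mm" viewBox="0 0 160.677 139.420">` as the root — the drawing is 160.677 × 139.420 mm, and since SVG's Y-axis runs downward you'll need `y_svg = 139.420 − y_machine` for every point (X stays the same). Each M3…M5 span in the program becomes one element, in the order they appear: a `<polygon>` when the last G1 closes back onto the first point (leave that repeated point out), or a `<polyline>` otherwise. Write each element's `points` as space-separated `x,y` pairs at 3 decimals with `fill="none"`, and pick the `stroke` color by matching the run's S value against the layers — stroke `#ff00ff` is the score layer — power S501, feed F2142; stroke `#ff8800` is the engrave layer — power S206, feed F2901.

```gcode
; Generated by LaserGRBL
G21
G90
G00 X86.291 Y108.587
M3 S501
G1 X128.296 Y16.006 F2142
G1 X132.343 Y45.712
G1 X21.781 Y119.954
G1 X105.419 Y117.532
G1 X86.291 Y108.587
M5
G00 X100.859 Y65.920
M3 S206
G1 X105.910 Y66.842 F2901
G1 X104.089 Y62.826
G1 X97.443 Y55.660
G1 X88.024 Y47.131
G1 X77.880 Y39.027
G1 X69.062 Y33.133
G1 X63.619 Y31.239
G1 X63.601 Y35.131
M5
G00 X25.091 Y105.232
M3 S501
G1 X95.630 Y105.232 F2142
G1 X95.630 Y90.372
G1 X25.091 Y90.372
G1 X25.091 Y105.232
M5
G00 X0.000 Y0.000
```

Each laser-on run becomes one SVG element. Flip Y back into SVG space with y_svg = 139.420 − y_machine.

Run 1: the run's S501 means `#ff00ff` (score). The run returns to its start, so emit a `<polygon>` with points (Y-flipped): 86.291,30.833 128.296,123.414 132.343,93.708 21.781,19.466 105.419,21.888.

Run 2: power S206 maps to stroke `#ff8800` (engrave). The run is open, so emit a `<polyline>` with points (Y-flipped): 100.859,73.500 105.910,72.578 104.089,76.594 97.443,83.760 88.024,92.289 77.880,100.393 69.062,106.287 63.619,108.181 63.601,104.289.

Run 3: S501 ⇒ score layer `#ff00ff`. The run returns to its start, so emit a `<polygon>` with points (Y-flipped): 25.091,34.188 95.630,34.188 95.630,49.048 25.091,49.048.

<svg xmlns="http://www.w3.org/2000/svg" width="160.677mm" height="139.420mm" viewBox="0 0 160.677 139.420">
  <polygon points="86.291,30.833 128.296,123.414 132.343,93.708 21.781,19.466 105.419,21.888" fill="none" stroke="#ff00ff"/>
  <polyline points="100.859,73.500 105.910,72.578 104.089,76.594 97.443,83.760 88.024,92.289 77.880,100.393 69.062,106.287 63.619,108.181 63.601,104.289" fill="none" stroke="#ff8800"/>
  <polygon points="25.091,34.188 95.630,34.188 95.630,49.048 25.091,49.048" fill="none" stroke="#ff00ff"/>
</svg>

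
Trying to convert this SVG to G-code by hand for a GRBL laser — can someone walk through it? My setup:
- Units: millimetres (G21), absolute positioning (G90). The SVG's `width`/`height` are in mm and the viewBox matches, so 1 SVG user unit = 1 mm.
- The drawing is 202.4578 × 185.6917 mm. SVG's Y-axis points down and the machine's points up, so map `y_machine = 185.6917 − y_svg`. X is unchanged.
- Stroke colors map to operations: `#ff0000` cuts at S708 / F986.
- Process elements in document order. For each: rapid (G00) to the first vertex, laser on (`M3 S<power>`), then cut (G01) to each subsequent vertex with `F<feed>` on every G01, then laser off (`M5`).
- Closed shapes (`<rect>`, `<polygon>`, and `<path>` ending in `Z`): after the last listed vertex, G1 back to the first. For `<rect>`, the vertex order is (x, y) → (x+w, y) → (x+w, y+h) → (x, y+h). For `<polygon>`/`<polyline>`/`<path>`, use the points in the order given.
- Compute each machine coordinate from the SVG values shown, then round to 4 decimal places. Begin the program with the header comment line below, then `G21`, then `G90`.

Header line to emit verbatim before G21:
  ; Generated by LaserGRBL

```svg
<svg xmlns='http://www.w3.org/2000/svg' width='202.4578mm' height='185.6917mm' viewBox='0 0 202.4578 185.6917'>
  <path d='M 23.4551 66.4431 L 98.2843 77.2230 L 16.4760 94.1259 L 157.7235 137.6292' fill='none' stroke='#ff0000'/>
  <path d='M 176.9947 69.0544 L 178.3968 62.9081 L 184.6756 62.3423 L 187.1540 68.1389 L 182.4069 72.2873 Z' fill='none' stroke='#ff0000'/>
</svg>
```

; Generated by LaserGRBL
G21
G90
G00 X23.4551 Y119.2486
M3 S708
G01 X98.2843 Y108.4687 F986
G01 X16.4760 Y91.5658 F986
G01 X157.7235 Y48.0625 F986
M5
G00 X176.9947 Y116.6373
M3 S708
G01 X178.3968 Y122.7836 F986
G01 X184.6756 Y123.3494 F986
G01 X187.1540 Y117.5528 F986
G01 X182.4069 Y113.4044 F986
G01 X176.9947 Y116.6373 F986
M5

viewBox `0 0 202.4578 185.6917` with mm width/height → 1 unit = 1 mm. Flip: y_m = 185.6917 − y_svg.

**Shape 1** — `<path>` open polyline, stroke `#ff0000` → cut (S708, F986). Machine vertices: (23.4551,119.2486) → (98.2843,108.4687) → (16.4760,91.5658) → (157.7235,48.0625). Open path.

**Shape 2** — `<path>` regular polygon, stroke `#ff0000` → cut (S708, F986). Machine vertices: (176.9947,116.6373) → (178.3968,122.7836) → (184.6756,123.3494) → (187.1540,117.5528) → (182.4069,113.4044) → (176.9947,116.6373). Closed: final G1 returns to the first vertex.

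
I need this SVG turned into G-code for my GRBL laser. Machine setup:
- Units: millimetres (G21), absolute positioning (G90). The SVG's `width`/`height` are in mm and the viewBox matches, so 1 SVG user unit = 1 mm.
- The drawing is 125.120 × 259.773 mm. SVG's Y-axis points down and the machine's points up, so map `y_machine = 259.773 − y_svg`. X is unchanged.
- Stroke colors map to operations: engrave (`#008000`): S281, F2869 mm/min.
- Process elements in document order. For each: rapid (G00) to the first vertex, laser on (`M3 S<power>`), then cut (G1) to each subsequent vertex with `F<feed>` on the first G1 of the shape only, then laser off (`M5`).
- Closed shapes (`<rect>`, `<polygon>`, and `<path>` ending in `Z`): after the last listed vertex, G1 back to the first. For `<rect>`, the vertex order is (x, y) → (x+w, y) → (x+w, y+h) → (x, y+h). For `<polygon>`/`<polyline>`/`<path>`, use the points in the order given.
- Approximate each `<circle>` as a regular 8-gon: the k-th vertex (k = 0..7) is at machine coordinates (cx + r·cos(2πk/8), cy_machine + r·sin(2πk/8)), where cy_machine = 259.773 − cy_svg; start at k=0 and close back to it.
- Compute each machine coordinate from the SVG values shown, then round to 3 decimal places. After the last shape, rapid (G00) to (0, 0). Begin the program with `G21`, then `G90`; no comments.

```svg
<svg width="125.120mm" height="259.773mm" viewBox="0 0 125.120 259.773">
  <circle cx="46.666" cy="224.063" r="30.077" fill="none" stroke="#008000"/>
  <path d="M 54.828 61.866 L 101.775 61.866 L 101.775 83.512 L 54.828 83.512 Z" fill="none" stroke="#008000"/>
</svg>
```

G21
G90
G00 X76.743 Y35.710
M3 S281
G1 X67.934 Y56.978 F2869
G1 X46.666 Y65.787
G1 X25.398 Y56.978
G1 X16.589 Y35.710
G1 X25.398 Y14.442
G1 X46.666 Y5.633
G1 X67.934 Y14.442
G1 X76.743 Y35.710
M5
G00 X54.828 Y197.907
M3 S281
G1 X101.775 Y197.907 F2869
G1 X101.775 Y176.261
G1 X54.828 Y176.261
G1 X54.828 Y197.907
M5
G00 X0.000 Y0.000

Since the viewBox matches the mm dimensions, user units are millimetres directly. The only transform is the Y-flip y_m = 259.773 − y_svg.

Shape 1 is a circle drawn with `<circle>`. Its stroke #008000 means engrave at S281, F2869. After flipping Y the toolpath is (76.743,35.710) → (67.934,56.978) → (46.666,65.787) → (25.398,56.978) → (16.589,35.710) → (25.398,14.442) → (46.666,5.633) → (67.934,14.442) → (76.743,35.710), returning to the start.

Shape 2 is a rectangle drawn with `<path>`. Its stroke #008000 means engrave at S281, F2869. After flipping Y the toolpath is (54.828,197.907) → (101.775,197.907) → (101.775,176.261) → (54.828,176.261) → (54.828,197.907), returning to the start.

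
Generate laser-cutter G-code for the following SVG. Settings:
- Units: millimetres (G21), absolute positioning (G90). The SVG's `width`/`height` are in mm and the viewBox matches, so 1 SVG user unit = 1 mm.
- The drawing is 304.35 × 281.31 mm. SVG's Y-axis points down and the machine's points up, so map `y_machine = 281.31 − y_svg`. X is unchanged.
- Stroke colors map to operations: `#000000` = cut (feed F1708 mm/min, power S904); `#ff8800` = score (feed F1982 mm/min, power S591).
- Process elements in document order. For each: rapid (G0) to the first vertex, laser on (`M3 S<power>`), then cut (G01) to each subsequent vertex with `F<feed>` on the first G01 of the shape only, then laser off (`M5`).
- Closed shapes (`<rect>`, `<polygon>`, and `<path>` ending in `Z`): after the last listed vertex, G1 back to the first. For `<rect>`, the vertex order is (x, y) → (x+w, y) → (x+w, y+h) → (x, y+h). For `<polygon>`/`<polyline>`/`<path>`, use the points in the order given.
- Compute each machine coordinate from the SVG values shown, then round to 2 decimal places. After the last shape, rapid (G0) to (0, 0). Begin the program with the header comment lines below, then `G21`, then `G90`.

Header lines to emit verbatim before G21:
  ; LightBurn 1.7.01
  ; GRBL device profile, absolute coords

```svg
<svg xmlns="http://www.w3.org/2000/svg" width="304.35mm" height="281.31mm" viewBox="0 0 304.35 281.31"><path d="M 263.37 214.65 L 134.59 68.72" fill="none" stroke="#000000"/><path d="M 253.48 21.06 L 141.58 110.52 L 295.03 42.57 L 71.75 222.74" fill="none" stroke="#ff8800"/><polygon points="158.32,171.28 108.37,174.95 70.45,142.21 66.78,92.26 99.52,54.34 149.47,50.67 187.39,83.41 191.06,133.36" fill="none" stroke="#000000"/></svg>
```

; LightBurn 1.7.01
; GRBL device profile, absolute coords
G21
G90
G0 X263.37 Y66.66
M3 S904
G01 X134.59 Y212.59 F1708
M5
G0 X253.48 Y260.25
M3 S591
G01 X141.58 Y170.79 F1982
G01 X295.03 Y238.74
G01 X71.75 Y58.57
M5
G0 X158.32 Y110.03
M3 S904
G01 X108.37 Y106.36 F1708
G01 X70.45 Y139.10
G01 X66.78 Y189.05
G01 X99.52 Y226.97
G01 X149.47 Y230.64
G01 X187.39 Y197.90
G01 X191.06 Y147.95
G01 X158.32 Y110.03
M5
G0 X0.00 Y0.00

viewBox `0 0 304.35 281.31` with mm width/height → 1 unit = 1 mm. Flip: y_m = 281.31 − y_svg.

**Shape 1** — `<path>` line segment, stroke `#000000` → cut (S904, F1708). Machine vertices: (263.37,66.66) → (134.59,212.59). Open path.

**Shape 2** — `<path>` open polyline, stroke `#ff8800` → score (S591, F1982). Machine vertices: (253.48,260.25) → (141.58,170.79) → (295.03,238.74) → (71.75,58.57). Open path.

**Shape 3** — `<polygon>` regular polygon, stroke `#000000` → cut (S904, F1708). Machine vertices: (158.32,110.03) → (108.37,106.36) → (70.45,139.10) → (66.78,189.05) → (99.52,226.97) → (149.47,230.64) → (187.39,197.90) → (191.06,147.95) → (158.32,110.03). Closed: final G1 returns to the first vertex.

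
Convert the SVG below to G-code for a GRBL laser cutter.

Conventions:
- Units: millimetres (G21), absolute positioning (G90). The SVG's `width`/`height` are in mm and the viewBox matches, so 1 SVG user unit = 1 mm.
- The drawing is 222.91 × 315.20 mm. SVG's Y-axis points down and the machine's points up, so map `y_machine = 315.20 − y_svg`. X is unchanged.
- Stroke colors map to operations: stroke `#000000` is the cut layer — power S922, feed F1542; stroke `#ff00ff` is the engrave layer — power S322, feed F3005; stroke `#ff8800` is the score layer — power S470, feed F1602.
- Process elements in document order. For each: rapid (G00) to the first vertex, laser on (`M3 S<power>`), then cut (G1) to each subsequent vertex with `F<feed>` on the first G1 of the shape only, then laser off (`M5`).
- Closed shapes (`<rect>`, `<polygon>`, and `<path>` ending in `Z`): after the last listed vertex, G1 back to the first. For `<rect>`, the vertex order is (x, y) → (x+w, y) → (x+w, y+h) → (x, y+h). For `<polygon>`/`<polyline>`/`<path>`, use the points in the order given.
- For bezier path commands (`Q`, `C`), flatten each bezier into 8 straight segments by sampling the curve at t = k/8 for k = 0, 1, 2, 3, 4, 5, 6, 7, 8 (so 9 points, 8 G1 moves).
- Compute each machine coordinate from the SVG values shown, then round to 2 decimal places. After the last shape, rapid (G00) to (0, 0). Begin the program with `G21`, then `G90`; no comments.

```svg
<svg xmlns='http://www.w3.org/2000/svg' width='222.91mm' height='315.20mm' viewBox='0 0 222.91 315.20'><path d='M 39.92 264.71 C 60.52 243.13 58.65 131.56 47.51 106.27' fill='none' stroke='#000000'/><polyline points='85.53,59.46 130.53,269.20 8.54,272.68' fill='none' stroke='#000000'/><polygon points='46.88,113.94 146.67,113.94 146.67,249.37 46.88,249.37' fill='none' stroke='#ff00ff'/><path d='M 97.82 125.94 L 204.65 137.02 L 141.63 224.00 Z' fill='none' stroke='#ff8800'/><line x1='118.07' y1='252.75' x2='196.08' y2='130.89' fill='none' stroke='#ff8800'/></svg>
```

viewBox `0 0 222.91 315.20` with mm width/height → 1 unit = 1 mm. Flip: y_m = 315.20 − y_svg.

**Shape 1** — `<path>` cubic bezier, stroke `#000000` → cut (S922, F1542). Control points (SVG): P0=(39.92,264.71), P1=(60.52,243.13), P2=(58.65,131.56), P3=(47.51,106.27); sampled at t=k/8. Machine vertices: (39.92,50.49) → (46.62,62.46) → (51.36,80.79) → (54.31,103.44) → (55.62,128.32) → (55.44,153.37) → (53.92,176.54) → (51.23,195.75) → (47.51,208.93). Open path.

**Shape 2** — `<polyline>` open polyline, stroke `#000000` → cut (S922, F1542). Machine vertices: (85.53,255.74) → (130.53,46.00) → (8.54,42.52). Open path.

**Shape 3** — `<polygon>` rectangle, stroke `#ff00ff` → engrave (S322, F3005). Machine vertices: (46.88,201.26) → (146.67,201.26) → (146.67,65.83) → (46.88,65.83) → (46.88,201.26). Closed: final G1 returns to the first vertex.

**Shape 4** — `<path>` regular polygon, stroke `#ff8800` → score (S470, F1602). Machine vertices: (97.82,189.26) → (204.65,178.18) → (141.63,91.20) → (97.82,189.26). Closed: final G1 returns to the first vertex.

**Shape 5** — `<line>` line segment, stroke `#ff8800` → score (S470, F1602). Machine vertices: (118.07,62.45) → (196.08,184.31). Open path.

G21
G90
G00 X39.92 Y50.49
M3 S922
G1 X46.62 Y62.46 F1542
G1 X51.36 Y80.79
G1 X54.31 Y103.44
G1 X55.62 Y128.32
G1 X55.44 Y153.37
G1 X53.92 Y176.54
G1 X51.23 Y195.75
G1 X47.51 Y208.93
M5
G00 X85.53 Y255.74
M3 S922
G1 X130.53 Y46.00 F1542
G1 X8.54 Y42.52
M5
G00 X46.88 Y201.26
M3 S322
G1 X146.67 Y201.26 F3005
G1 X146.67 Y65.83
G1 X46.88 Y65.83
G1 X46.88 Y201.26
M5
G00 X97.82 Y189.26
M3 S470
G1 X204.65 Y178.18 F1602
G1 X141.63 Y91.20
G1 X97.82 Y189.26
M5
G00 X118.07 Y62.45
M3 S470
G1 X196.08 Y184.31 F1602
M5
G00 X0.00 Y0.00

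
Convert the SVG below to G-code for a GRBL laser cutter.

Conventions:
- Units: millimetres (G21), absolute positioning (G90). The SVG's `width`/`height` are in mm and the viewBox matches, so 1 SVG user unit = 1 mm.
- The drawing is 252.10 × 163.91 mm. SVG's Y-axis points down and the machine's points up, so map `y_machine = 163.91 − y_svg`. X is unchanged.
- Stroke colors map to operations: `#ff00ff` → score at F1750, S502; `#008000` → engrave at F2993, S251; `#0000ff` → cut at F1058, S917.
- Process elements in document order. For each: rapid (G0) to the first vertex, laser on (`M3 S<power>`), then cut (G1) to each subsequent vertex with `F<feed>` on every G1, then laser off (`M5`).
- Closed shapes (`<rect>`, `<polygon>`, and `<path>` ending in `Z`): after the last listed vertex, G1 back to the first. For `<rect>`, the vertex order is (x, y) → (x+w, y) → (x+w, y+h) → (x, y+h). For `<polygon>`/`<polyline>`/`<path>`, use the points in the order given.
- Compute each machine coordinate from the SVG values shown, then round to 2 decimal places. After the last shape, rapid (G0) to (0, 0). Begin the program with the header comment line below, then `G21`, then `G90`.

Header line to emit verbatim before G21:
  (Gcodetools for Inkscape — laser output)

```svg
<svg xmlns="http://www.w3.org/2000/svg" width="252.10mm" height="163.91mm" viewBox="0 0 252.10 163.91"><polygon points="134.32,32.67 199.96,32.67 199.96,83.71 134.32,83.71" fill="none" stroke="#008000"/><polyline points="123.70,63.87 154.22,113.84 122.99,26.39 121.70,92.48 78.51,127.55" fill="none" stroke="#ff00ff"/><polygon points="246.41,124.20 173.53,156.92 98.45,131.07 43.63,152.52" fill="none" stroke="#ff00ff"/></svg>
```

Since the viewBox matches the mm dimensions, user units are millimetres directly. The only transform is the Y-flip y_m = 163.91 − y_svg.

Shape 1 is a rectangle drawn with `<polygon>`. Its stroke #008000 means engrave at S251, F2993. After flipping Y the toolpath is (134.32,131.24) → (199.96,131.24) → (199.96,80.20) → (134.32,80.20) → (134.32,131.24), returning to the start.

Shape 2 is a open polyline drawn with `<polyline>`. Its stroke #ff00ff means score at S502, F1750. After flipping Y the toolpath is (123.70,100.04) → (154.22,50.07) → (122.99,137.52) → (121.70,71.43) → (78.51,36.36).

Shape 3 is a closed polygon drawn with `<polygon>`. Its stroke #ff00ff means score at S502, F1750. After flipping Y the toolpath is (246.41,39.71) → (173.53,6.99) → (98.45,32.84) → (43.63,11.39) → (246.41,39.71), returning to the start.

(Gcodetools for Inkscape — laser output)
G21
G90
G0 X134.32 Y131.24
M3 S251
G1 X199.96 Y131.24 F2993
G1 X199.96 Y80.20 F2993
G1 X134.32 Y80.20 F2993
G1 X134.32 Y131.24 F2993
M5
G0 X123.70 Y100.04
M3 S502
G1 X154.22 Y50.07 F1750
G1 X122.99 Y137.52 F1750
G1 X121.70 Y71.43 F1750
G1 X78.51 Y36.36 F1750
M5
G0 X246.41 Y39.71
M3 S502
G1 X173.53 Y6.99 F1750
G1 X98.45 Y32.84 F1750
G1 X43.63 Y11.39 F1750
G1 X246.41 Y39.71 F1750
M5
G0 X0.00 Y0.00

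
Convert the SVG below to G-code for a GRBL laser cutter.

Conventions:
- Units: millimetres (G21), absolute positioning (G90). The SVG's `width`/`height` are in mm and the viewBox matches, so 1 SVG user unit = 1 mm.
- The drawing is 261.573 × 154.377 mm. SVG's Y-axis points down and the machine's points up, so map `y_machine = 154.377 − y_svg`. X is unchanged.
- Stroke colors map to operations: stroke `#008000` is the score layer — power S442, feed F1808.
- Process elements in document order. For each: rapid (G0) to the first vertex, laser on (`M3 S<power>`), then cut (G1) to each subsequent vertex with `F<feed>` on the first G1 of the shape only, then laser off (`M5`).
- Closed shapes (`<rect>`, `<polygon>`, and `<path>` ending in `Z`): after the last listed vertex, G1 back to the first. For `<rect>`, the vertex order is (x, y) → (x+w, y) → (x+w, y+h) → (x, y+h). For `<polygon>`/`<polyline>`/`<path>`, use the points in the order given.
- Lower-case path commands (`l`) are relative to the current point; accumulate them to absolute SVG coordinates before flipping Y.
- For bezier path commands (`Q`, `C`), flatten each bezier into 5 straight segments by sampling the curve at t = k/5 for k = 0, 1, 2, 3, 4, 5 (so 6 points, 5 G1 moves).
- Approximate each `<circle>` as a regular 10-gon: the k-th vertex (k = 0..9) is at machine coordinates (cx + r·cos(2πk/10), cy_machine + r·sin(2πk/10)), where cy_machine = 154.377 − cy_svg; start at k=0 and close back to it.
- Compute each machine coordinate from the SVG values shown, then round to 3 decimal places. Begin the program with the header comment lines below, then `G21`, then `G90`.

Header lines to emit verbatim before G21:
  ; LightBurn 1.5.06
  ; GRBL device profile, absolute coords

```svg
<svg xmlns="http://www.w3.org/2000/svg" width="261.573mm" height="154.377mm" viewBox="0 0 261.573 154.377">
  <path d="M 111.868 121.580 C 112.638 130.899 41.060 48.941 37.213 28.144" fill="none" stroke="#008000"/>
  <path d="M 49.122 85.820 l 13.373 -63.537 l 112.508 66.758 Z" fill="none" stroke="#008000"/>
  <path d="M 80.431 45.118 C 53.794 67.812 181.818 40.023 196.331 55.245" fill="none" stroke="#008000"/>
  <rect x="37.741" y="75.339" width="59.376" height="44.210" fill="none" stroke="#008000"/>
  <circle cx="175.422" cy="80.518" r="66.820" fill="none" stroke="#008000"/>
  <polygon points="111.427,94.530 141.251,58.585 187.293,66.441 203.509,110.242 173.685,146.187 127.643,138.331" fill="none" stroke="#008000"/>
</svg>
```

; LightBurn 1.5.06
; GRBL device profile, absolute coords
G21
G90
G0 X111.868 Y32.797
M3 S442
G1 X104.769 Y36.939 F1808
G1 X87.030 Y55.671
G1 X65.375 Y81.675
G1 X46.528 Y107.635
G1 X37.213 Y126.233
M5
G0 X49.122 Y68.557
M3 S442
G1 X62.495 Y132.094 F1808
G1 X175.003 Y65.336
G1 X49.122 Y68.557
M5
G0 X80.431 Y109.259
M3 S442
G1 X80.863 Y100.953 F1808
G1 X105.541 Y100.274
G1 X141.593 Y102.737
G1 X176.147 Y103.852
G1 X196.331 Y99.132
M5
G0 X37.741 Y79.038
M3 S442
G1 X97.117 Y79.038 F1808
G1 X97.117 Y34.828
G1 X37.741 Y34.828
G1 X37.741 Y79.038
M5
G0 X242.242 Y73.859
M3 S442
G1 X229.481 Y113.135 F1808
G1 X196.071 Y137.409
G1 X154.773 Y137.409
G1 X121.363 Y113.135
G1 X108.602 Y73.859
G1 X121.363 Y34.583
G1 X154.773 Y10.309
G1 X196.071 Y10.309
G1 X229.481 Y34.583
G1 X242.242 Y73.859
M5
G0 X111.427 Y59.847
M3 S442
G1 X141.251 Y95.792 F1808
G1 X187.293 Y87.936
G1 X203.509 Y44.135
G1 X173.685 Y8.190
G1 X127.643 Y16.046
G1 X111.427 Y59.847
M5

viewBox `0 0 261.573 154.377` with mm width/height → 1 unit = 1 mm. Flip: y_m = 154.377 − y_svg.

**Shape 1** — `<path>` cubic bezier, stroke `#008000` → score (S442, F1808). Control points (SVG): P0=(111.868,121.580), P1=(112.638,130.899), P2=(41.060,48.941), P3=(37.213,28.144); sampled at t=k/5. Machine vertices: (111.868,32.797) → (104.769,36.939) → (87.030,55.671) → (65.375,81.675) → (46.528,107.635) → (37.213,126.233). Open path.

**Shape 2** — `<path>` closed polygon, stroke `#008000` → score (S442, F1808). Machine vertices: (49.122,68.557) → (62.495,132.094) → (175.003,65.336) → (49.122,68.557). Closed: final G1 returns to the first vertex.

**Shape 3** — `<path>` cubic bezier, stroke `#008000` → score (S442, F1808). Control points (SVG): P0=(80.431,45.118), P1=(53.794,67.812), P2=(181.818,40.023), P3=(196.331,55.245); sampled at t=k/5. Machine vertices: (80.431,109.259) → (80.863,100.953) → (105.541,100.274) → (141.593,102.737) → (176.147,103.852) → (196.331,99.132). Open path.

**Shape 4** — `<rect>` rectangle, stroke `#008000` → score (S442, F1808). Machine vertices: (37.741,79.038) → (97.117,79.038) → (97.117,34.828) → (37.741,34.828) → (37.741,79.038). Closed: final G1 returns to the first vertex.

**Shape 5** — `<circle>` circle, stroke `#008000` → score (S442, F1808). Machine vertices: (242.242,73.859) → (229.481,113.135) → (196.071,137.409) → (154.773,137.409) → (121.363,113.135) → (108.602,73.859) → (121.363,34.583) → (154.773,10.309) → (196.071,10.309) → (229.481,34.583) → (242.242,73.859). Closed: final G1 returns to the first vertex.

**Shape 6** — `<polygon>` regular polygon, stroke `#008000` → score (S442, F1808). Machine vertices: (111.427,59.847) → (141.251,95.792) → (187.293,87.936) → (203.509,44.135) → (173.685,8.190) → (127.643,16.046) → (111.427,59.847). Closed: final G1 returns to the first vertex.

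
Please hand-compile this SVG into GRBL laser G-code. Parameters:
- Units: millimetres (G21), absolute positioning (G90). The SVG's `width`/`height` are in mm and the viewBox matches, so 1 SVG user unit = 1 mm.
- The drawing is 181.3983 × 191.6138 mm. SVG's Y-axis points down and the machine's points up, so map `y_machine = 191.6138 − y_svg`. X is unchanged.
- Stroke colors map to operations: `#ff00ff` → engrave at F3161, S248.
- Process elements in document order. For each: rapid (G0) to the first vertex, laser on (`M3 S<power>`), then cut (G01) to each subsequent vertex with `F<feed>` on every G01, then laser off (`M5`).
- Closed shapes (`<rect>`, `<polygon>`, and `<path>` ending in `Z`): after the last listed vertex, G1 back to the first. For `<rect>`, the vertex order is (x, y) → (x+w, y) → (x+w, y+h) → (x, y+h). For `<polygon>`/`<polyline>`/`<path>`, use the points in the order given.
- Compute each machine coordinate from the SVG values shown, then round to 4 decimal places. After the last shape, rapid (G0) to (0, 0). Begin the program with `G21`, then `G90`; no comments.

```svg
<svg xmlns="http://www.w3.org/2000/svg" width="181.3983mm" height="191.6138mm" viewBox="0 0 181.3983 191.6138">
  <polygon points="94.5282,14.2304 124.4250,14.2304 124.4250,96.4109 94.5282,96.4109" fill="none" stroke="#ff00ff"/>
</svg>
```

G21
G90
G0 X94.5282 Y177.3834
M3 S248
G01 X124.4250 Y177.3834 F3161
G01 X124.4250 Y95.2029 F3161
G01 X94.5282 Y95.2029 F3161
G01 X94.5282 Y177.3834 F3161
M5
G0 X0.0000 Y0.0000

Since the viewBox matches the mm dimensions, user units are millimetres directly. The only transform is the Y-flip y_m = 191.6138 − y_svg.

Shape 1 is a rectangle drawn with `<polygon>`. Its stroke #ff00ff means engrave at S248, F3161. After flipping Y the toolpath is (94.5282,177.3834) → (124.4250,177.3834) → (124.4250,95.2029) → (94.5282,95.2029) → (94.5282,177.3834), returning to the start.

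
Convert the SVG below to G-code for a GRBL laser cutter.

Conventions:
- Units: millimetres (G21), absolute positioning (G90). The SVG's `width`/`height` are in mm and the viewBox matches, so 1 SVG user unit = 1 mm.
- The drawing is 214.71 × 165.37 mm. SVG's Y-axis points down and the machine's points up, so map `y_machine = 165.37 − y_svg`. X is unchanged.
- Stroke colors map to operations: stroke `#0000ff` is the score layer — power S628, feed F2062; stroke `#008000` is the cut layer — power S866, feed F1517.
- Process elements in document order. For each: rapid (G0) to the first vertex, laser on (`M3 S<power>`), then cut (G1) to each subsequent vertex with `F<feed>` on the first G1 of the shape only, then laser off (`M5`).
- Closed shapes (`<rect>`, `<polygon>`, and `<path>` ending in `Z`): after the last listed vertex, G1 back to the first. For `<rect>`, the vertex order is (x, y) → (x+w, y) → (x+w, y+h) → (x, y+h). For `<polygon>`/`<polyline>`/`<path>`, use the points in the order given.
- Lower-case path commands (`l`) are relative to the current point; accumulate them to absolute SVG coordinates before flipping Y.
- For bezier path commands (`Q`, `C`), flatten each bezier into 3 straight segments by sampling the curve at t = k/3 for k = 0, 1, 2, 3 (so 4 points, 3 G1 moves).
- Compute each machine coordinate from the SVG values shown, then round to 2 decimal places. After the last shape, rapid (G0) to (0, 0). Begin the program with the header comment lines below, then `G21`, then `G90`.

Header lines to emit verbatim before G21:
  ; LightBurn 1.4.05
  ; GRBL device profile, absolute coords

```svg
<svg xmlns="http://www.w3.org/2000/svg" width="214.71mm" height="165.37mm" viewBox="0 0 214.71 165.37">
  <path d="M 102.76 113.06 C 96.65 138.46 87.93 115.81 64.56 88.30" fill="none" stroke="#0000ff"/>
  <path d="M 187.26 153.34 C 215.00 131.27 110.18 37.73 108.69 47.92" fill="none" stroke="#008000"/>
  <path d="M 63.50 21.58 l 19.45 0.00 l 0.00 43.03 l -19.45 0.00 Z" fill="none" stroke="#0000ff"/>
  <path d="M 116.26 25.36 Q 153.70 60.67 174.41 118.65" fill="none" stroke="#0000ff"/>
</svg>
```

; LightBurn 1.4.05
; GRBL device profile, absolute coords
G21
G90
G0 X102.76 Y52.31
M3 S628
G1 X95.33 Y41.33 F2062
G1 X83.49 Y52.78
G1 X64.56 Y77.07
M5
G0 X187.26 Y12.03
M3 S866
G1 X179.55 Y51.43 F1517
G1 X135.89 Y99.55
G1 X108.69 Y117.45
M5
G0 X63.50 Y143.79
M3 S628
G1 X82.95 Y143.79 F2062
G1 X82.95 Y100.76
G1 X63.50 Y100.76
G1 X63.50 Y143.79
M5
G0 X116.26 Y140.01
M3 S628
G1 X139.36 Y113.95 F2062
G1 X158.74 Y82.85
G1 X174.41 Y46.72
M5
G0 X0.00 Y0.00

1 u = 1 mm; y_m = 165.37 − y.

[1] `<path>` cubic bezier, #0000ff→score S628 F2062: (102.76,52.31) → (95.33,41.33) → (83.49,52.78) → (64.56,77.07)

[2] `<path>` cubic bezier, #008000→cut S866 F1517: (187.26,12.03) → (179.55,51.43) → (135.89,99.55) → (108.69,117.45)

[3] `<path>` rectangle, #0000ff→score S628 F2062: (63.50,143.79) → (82.95,143.79) → (82.95,100.76) → (63.50,100.76) → (63.50,143.79) (closed)

[4] `<path>` quadratic bezier, #0000ff→score S628 F2062: (116.26,140.01) → (139.36,113.95) → (158.74,82.85) → (174.41,46.72)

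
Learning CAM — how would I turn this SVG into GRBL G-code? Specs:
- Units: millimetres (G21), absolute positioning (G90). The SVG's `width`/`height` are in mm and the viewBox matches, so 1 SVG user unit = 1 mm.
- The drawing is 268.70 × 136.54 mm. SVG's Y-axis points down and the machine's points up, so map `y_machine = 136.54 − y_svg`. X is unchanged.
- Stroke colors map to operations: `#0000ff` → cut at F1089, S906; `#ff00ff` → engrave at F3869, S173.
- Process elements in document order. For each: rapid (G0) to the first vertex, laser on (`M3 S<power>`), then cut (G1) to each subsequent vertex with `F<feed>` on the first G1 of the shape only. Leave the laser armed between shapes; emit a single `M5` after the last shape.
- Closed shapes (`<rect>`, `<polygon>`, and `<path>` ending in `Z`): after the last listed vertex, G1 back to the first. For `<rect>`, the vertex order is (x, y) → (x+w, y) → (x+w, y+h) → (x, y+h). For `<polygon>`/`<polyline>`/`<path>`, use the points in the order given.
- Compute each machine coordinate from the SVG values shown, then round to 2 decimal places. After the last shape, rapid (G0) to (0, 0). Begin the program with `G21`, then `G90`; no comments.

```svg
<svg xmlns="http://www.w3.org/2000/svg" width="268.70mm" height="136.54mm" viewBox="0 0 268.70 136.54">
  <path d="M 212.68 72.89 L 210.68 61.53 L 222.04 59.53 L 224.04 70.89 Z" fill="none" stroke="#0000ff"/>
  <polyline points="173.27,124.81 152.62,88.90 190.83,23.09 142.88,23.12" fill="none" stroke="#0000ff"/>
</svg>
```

G21
G90
G0 X212.68 Y63.65
M3 S906
G1 X210.68 Y75.01 F1089
G1 X222.04 Y77.01
G1 X224.04 Y65.65
G1 X212.68 Y63.65
G0 X173.27 Y11.73
M3 S906
G1 X152.62 Y47.64 F1089
G1 X190.83 Y113.45
G1 X142.88 Y113.42
M5
G0 X0.00 Y0.00

Since the viewBox matches the mm dimensions, user units are millimetres directly. The only transform is the Y-flip y_m = 136.54 − y_svg.

Shape 1 is a regular polygon drawn with `<path>`. Its stroke #0000ff means cut at S906, F1089. After flipping Y the toolpath is (212.68,63.65) → (210.68,75.01) → (222.04,77.01) → (224.04,65.65) → (212.68,63.65), returning to the start.

Shape 2 is a open polyline drawn with `<polyline>`. Its stroke #0000ff means cut at S906, F1089. After flipping Y the toolpath is (173.27,11.73) → (152.62,47.64) → (190.83,113.45) → (142.88,113.42).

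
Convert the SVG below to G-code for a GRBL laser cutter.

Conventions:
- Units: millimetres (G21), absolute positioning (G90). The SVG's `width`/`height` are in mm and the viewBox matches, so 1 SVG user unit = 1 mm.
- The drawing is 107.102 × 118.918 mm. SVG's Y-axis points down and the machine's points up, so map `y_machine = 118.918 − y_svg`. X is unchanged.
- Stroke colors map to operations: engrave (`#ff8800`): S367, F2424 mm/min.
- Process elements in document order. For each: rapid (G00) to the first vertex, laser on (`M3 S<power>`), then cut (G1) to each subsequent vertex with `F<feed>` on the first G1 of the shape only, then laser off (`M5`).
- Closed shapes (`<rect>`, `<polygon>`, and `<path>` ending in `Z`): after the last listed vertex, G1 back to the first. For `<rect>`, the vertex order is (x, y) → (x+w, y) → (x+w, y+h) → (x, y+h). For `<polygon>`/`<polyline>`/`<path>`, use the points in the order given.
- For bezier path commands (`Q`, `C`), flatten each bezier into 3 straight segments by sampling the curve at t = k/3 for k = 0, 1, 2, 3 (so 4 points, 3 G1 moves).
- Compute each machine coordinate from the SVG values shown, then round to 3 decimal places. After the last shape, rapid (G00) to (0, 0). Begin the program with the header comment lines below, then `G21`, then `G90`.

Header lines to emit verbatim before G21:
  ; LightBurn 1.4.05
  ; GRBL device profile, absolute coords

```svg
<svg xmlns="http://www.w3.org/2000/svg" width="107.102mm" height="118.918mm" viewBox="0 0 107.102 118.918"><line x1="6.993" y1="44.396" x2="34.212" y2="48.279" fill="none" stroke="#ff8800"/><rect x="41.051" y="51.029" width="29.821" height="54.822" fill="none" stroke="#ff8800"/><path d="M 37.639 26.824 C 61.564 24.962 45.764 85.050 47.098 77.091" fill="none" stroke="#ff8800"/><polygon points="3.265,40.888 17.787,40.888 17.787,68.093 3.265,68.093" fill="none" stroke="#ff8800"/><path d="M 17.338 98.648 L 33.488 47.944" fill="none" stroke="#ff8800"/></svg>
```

; LightBurn 1.4.05
; GRBL device profile, absolute coords
G21
G90
G00 X6.993 Y74.522
M3 S367
G1 X34.212 Y70.639 F2424
M5
G00 X41.051 Y67.889
M3 S367
G1 X70.872 Y67.889 F2424
G1 X70.872 Y13.067
G1 X41.051 Y13.067
G1 X41.051 Y67.889
M5
G00 X37.639 Y92.094
M3 S367
G1 X50.428 Y78.121 F2424
G1 X49.369 Y51.736
G1 X47.098 Y41.827
M5
G00 X3.265 Y78.030
M3 S367
G1 X17.787 Y78.030 F2424
G1 X17.787 Y50.825
G1 X3.265 Y50.825
G1 X3.265 Y78.030
M5
G00 X17.338 Y20.270
M3 S367
G1 X33.488 Y70.974 F2424
M5
G00 X0.000 Y0.000

Since the viewBox matches the mm dimensions, user units are millimetres directly. The only transform is the Y-flip y_m = 118.918 − y_svg.

Shape 1 is a line segment drawn with `<line>`. Its stroke #ff8800 means engrave at S367, F2424. After flipping Y the toolpath is (6.993,74.522) → (34.212,70.639).

Shape 2 is a rectangle drawn with `<rect>`. Its stroke #ff8800 means engrave at S367, F2424. After flipping Y the toolpath is (41.051,67.889) → (70.872,67.889) → (70.872,13.067) → (41.051,13.067) → (41.051,67.889), returning to the start.

Shape 3 is a cubic bezier drawn with `<path>`. Its stroke #ff8800 means engrave at S367, F2424. After flipping Y the toolpath is (37.639,92.094) → (50.428,78.121) → (49.369,51.736) → (47.098,41.827).

Shape 4 is a rectangle drawn with `<polygon>`. Its stroke #ff8800 means engrave at S367, F2424. After flipping Y the toolpath is (3.265,78.030) → (17.787,78.030) → (17.787,50.825) → (3.265,50.825) → (3.265,78.030), returning to the start.

Shape 5 is a line segment drawn with `<path>`. Its stroke #ff8800 means engrave at S367, F2424. After flipping Y the toolpath is (17.338,20.270) → (33.488,70.974).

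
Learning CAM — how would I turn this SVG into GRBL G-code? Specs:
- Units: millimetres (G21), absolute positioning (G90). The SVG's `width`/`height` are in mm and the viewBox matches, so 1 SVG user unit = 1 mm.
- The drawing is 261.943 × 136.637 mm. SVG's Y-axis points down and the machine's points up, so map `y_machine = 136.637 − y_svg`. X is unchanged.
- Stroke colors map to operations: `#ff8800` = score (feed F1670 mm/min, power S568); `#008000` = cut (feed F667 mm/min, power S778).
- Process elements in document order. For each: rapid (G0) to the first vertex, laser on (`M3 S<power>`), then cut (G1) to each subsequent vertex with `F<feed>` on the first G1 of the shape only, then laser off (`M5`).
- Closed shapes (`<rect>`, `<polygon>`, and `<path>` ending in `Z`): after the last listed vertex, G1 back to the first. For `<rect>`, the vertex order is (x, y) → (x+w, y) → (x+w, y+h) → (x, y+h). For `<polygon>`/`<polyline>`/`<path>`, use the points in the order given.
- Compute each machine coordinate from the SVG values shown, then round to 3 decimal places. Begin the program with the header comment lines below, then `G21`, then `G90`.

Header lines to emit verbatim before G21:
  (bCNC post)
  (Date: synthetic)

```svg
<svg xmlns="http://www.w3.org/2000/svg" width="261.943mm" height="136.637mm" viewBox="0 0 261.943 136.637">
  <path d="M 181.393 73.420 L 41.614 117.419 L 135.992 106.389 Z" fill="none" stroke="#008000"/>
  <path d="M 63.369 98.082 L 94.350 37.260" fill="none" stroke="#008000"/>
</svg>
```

viewBox `0 0 261.943 136.637` with mm width/height → 1 unit = 1 mm. Flip: y_m = 136.637 − y_svg.

**Shape 1** — `<path>` closed polygon, stroke `#008000` → cut (S778, F667). Machine vertices: (181.393,63.217) → (41.614,19.218) → (135.992,30.248) → (181.393,63.217). Closed: final G1 returns to the first vertex.

**Shape 2** — `<path>` line segment, stroke `#008000` → cut (S778, F667). Machine vertices: (63.369,38.555) → (94.350,99.377). Open path.

(bCNC post)
(Date: synthetic)
G21
G90
G0 X181.393 Y63.217
M3 S778
G1 X41.614 Y19.218 F667
G1 X135.992 Y30.248
G1 X181.393 Y63.217
M5
G0 X63.369 Y38.555
M3 S778
G1 X94.350 Y99.377 F667
M5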